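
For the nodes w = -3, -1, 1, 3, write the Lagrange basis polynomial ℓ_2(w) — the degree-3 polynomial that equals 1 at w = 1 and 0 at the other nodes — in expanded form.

ℓ_2(w) = (w + 3)(w + 1)(w - 3) / [(4)·(2)·(-2)]
       = (w^3 + w^2 - 9w - 9) / (-16)

ℓ_2(w) = -(1/16)w^3 - (1/16)w^2 + (9/16)w + 9/16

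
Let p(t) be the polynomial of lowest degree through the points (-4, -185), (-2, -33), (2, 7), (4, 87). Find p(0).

-1

Evaluate each Lagrange basis at t = 0:
L_0(0) = (2)·(-2)·(-4)/[(-2)·(-6)·(-8)] = -1/6
L_1(0) = (4)·(-2)·(-4)/[(2)·(-4)·(-6)] = 2/3
L_2(0) = (4)·(2)·(-4)/[(6)·(4)·(-2)] = 2/3
L_3(0) = (4)·(2)·(-2)/[(8)·(6)·(2)] = -1/6
Sum: (-185)·(-1/6) + (-33)·(2/3) + 7·(2/3) + 87·(-1/6) = -1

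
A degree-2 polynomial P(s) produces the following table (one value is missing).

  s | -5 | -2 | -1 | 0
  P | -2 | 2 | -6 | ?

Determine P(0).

The 3 known values determine P uniquely (degree ≤ 2).
L_0(0) = (2)·(1)/[(-3)·(-4)] = 1/6
L_1(0) = (5)·(1)/[(3)·(-1)] = -5/3
L_2(0) = (5)·(2)/[(4)·(1)] = 5/2
Sum: (-2)·(1/6) + 2·(-5/3) + (-6)·(5/2) = -56/3

-56/3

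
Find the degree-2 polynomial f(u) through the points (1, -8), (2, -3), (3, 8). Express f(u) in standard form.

Newton's divided differences:
f[1,2] = (-3 - (-8)) / (2 - 1) = 5
f[2,3] = (8 - (-3)) / (3 - 2) = 11
f[1,2,3] = (11 - 5) / (3 - 1) = 3
f(u) = -8 + 5·(u - 1) + 3·(u - 1)(u - 2)
Expanding: f(u) = 3u^2 - 4u - 7

f(u) = 3u^2 - 4u - 7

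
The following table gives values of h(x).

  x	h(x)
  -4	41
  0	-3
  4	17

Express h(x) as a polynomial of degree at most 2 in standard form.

Newton's divided differences:
h[-4,0] = (-3 - 41) / (0 - (-4)) = -11
h[0,4] = (17 - (-3)) / (4 - 0) = 5
h[-4,0,4] = (5 - (-11)) / (4 - (-4)) = 2
h(x) = 41 + (-11)·(x + 4) + 2·(x + 4)x
Expanding: h(x) = 2x^2 - 3x - 3

h(x) = 2x^2 - 3x - 3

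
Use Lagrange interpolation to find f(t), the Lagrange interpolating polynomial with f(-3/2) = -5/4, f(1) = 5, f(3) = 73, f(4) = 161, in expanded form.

f(t) = 2t^3 + 2t^2 + 1

Build the Lagrange basis polynomials:
L_0(t) = (t - 1)(t - 3)(t - 4) / [-495/8] = -(8/495)t^3 + (64/495)t^2 - (152/495)t + 32/165
L_1(t) = (t + 3/2)(t - 3)(t - 4) / [15] = (1/15)t^3 - (11/30)t^2 + (1/10)t + 6/5
L_2(t) = (t + 3/2)(t - 1)(t - 4) / [-9] = -(1/9)t^3 + (7/18)t^2 + (7/18)t - 2/3
L_3(t) = (t + 3/2)(t - 1)(t - 3) / [33/2] = (2/33)t^3 - (5/33)t^2 - (2/11)t + 3/11
f(t) = (-5/4)·L_0 + 5·L_1 + 73·L_2 + 161·L_3
  (-5/4)·L_0(t) = (2/99)t^3 - (16/99)t^2 + (38/99)t - 8/33
  5·L_1(t) = (1/3)t^3 - (11/6)t^2 + (1/2)t + 6
  73·L_2(t) = -(73/9)t^3 + (511/18)t^2 + (511/18)t - 146/3
  161·L_3(t) = (322/33)t^3 - (805/33)t^2 - (322/11)t + 483/11
Adding term by term: 2t^3 + 2t^2 + 1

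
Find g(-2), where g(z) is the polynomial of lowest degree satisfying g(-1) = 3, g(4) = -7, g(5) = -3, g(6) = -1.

23

Evaluate each Lagrange basis at z = -2:
L_0(-2) = (-6)·(-7)·(-8)/[(-5)·(-6)·(-7)] = 8/5
L_1(-2) = (-1)·(-7)·(-8)/[(5)·(-1)·(-2)] = -28/5
L_2(-2) = (-1)·(-6)·(-8)/[(6)·(1)·(-1)] = 8
L_3(-2) = (-1)·(-6)·(-7)/[(7)·(2)·(1)] = -3
Sum: 3·(8/5) + (-7)·(-28/5) + (-3)·(8) + (-1)·(-3) = 23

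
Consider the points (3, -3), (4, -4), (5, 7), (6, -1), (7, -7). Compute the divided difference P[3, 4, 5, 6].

P[3,4] = (-4 - (-3)) / (4 - 3) = -1
P[4,5] = (7 - (-4)) / (5 - 4) = 11
P[5,6] = (-1 - 7) / (6 - 5) = -8
P[3,4,5] = (11 - (-1)) / (5 - 3) = 6
P[4,5,6] = (-8 - 11) / (6 - 4) = -19/2
P[3,4,5,6] = (-19/2 - 6) / (6 - 3) = -31/6

-31/6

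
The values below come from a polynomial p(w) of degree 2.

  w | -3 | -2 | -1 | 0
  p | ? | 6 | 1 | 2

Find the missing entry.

17

The 3 known values determine p uniquely (degree ≤ 2).
L_0(-3) = (-2)·(-3)/[(-1)·(-2)] = 3
L_1(-3) = (-1)·(-3)/[(1)·(-1)] = -3
L_2(-3) = (-1)·(-2)/[(2)·(1)] = 1
Sum: 6·(3) + 1·(-3) + 2·(1) = 17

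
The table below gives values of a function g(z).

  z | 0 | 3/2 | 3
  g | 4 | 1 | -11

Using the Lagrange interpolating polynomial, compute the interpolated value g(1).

3

L_0(1) = (-1/2)·(-2)/[(-3/2)·(-3)] = 2/9
L_1(1) = (1)·(-2)/[(3/2)·(-3/2)] = 8/9
L_2(1) = (1)·(-1/2)/[(3)·(3/2)] = -1/9
Sum: 4·(2/9) + 1·(8/9) + (-11)·(-1/9) = 3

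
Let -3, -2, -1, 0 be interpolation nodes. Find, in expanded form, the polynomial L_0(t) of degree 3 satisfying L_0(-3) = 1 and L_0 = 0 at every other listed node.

L_0(t) = -(1/6)t^3 - (1/2)t^2 - (1/3)t

L_0(t) = (t + 2)(t + 1)t / [(-1)·(-2)·(-3)]
       = (t^3 + 3t^2 + 2t) / (-6)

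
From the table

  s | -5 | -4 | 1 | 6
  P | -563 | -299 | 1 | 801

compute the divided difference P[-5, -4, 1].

P[-5,-4] = (-299 - (-563)) / (-4 - (-5)) = 264
P[-4,1] = (1 - (-299)) / (1 - (-4)) = 60
P[-5,-4,1] = (60 - 264) / (1 - (-5)) = -34

-34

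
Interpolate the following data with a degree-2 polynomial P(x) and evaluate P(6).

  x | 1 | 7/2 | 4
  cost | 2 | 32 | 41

87

Evaluate each Lagrange basis at x = 6:
L_0(6) = (5/2)·(2)/[(-5/2)·(-3)] = 2/3
L_1(6) = (5)·(2)/[(5/2)·(-1/2)] = -8
L_2(6) = (5)·(5/2)/[(3)·(1/2)] = 25/3
Sum: 2·(2/3) + 32·(-8) + 41·(25/3) = 87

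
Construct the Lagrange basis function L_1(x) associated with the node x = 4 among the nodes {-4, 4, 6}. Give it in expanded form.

L_1(x) = -(1/16)x^2 + (1/8)x + 3/2

L_1(x) = (x + 4)(x - 6) / [(8)·(-2)]
       = (x^2 - 2x - 24) / (-16)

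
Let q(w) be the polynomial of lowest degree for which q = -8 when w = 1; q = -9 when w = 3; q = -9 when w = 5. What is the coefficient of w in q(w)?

L_0(w) = (w - 3)(w - 5) / [8] = (1/8)w^2 - w + 15/8
L_1(w) = (w - 1)(w - 5) / [-4] = -(1/4)w^2 + (3/2)w - 5/4
L_2(w) = (w - 1)(w - 3) / [8] = (1/8)w^2 - (1/2)w + 3/8
q(w) = (-8)·L_0 + (-9)·L_1 + (-9)·L_2
Only the coefficient of w is needed; take it from each L_i and combine:
(-8)·(-1) + (-9)·(3/2) + (-9)·(-1/2) = -1

-1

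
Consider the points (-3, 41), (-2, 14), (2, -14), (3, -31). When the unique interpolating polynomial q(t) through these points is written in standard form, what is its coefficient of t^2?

1

L_0(t) = (t + 2)(t - 2)(t - 3) / [-30] = -(1/30)t^3 + (1/10)t^2 + (2/15)t - 2/5
L_1(t) = (t + 3)(t - 2)(t - 3) / [20] = (1/20)t^3 - (1/10)t^2 - (9/20)t + 9/10
L_2(t) = (t + 3)(t + 2)(t - 3) / [-20] = -(1/20)t^3 - (1/10)t^2 + (9/20)t + 9/10
L_3(t) = (t + 3)(t + 2)(t - 2) / [30] = (1/30)t^3 + (1/10)t^2 - (2/15)t - 2/5
q(t) = 41·L_0 + 14·L_1 + (-14)·L_2 + (-31)·L_3
Only the coefficient of t^2 is needed; take it from each L_i and combine:
41·(1/10) + 14·(-1/10) + (-14)·(-1/10) + (-31)·(1/10) = 1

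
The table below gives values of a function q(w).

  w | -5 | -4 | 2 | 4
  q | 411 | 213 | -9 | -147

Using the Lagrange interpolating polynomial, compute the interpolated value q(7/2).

-741/8

Evaluate each Lagrange basis at w = 7/2:
L_0(7/2) = (15/2)·(3/2)·(-1/2)/[(-1)·(-7)·(-9)] = 5/56
L_1(7/2) = (17/2)·(3/2)·(-1/2)/[(1)·(-6)·(-8)] = -17/128
L_2(7/2) = (17/2)·(15/2)·(-1/2)/[(7)·(6)·(-2)] = 85/224
L_3(7/2) = (17/2)·(15/2)·(3/2)/[(9)·(8)·(2)] = 85/128
Sum: 411·(5/56) + 213·(-17/128) + (-9)·(85/224) + (-147)·(85/128) = -741/8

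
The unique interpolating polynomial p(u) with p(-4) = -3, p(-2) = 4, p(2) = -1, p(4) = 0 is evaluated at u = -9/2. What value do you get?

Evaluate each Lagrange basis at u = -9/2:
L_0(-9/2) = (-5/2)·(-13/2)·(-17/2)/[(-2)·(-6)·(-8)] = 1105/768
L_1(-9/2) = (-1/2)·(-13/2)·(-17/2)/[(2)·(-4)·(-6)] = -221/384
L_2(-9/2) = (-1/2)·(-5/2)·(-17/2)/[(6)·(4)·(-2)] = 85/384
L_3(-9/2) = (-1/2)·(-5/2)·(-13/2)/[(8)·(6)·(2)] = -65/768
Sum: (-3)·(1105/768) + 4·(-221/384) + (-1)·(85/384) + 0 = -1751/256

-1751/256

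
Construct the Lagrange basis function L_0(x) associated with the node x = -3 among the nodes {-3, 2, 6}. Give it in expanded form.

L_0(x) = (1/45)x^2 - (8/45)x + 4/15

L_0(x) = (x - 2)(x - 6) / [(-5)·(-9)]
       = (x^2 - 8x + 12) / (45)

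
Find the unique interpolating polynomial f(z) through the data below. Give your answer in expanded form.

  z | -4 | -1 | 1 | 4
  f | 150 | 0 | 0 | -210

f(z) = -3z^3 - 2z^2 + 3z + 2

Build the Lagrange basis polynomials:
L_0(z) = (z + 1)(z - 1)(z - 4) / [-120] = -(1/120)z^3 + (1/30)z^2 + (1/120)z - 1/30
L_1(z) = (z + 4)(z - 1)(z - 4) / [30] = (1/30)z^3 - (1/30)z^2 - (8/15)z + 8/15
L_2(z) = (z + 4)(z + 1)(z - 4) / [-30] = -(1/30)z^3 - (1/30)z^2 + (8/15)z + 8/15
L_3(z) = (z + 4)(z + 1)(z - 1) / [120] = (1/120)z^3 + (1/30)z^2 - (1/120)z - 1/30
f(z) = 150·L_0 + 0·L_1 + 0·L_2 + (-210)·L_3
  150·L_0(z) = -(5/4)z^3 + 5z^2 + (5/4)z - 5
  0·L_1(z) = 0
  0·L_2(z) = 0
  (-210)·L_3(z) = -(7/4)z^3 - 7z^2 + (7/4)z + 7
Adding term by term: -3z^3 - 2z^2 + 3z + 2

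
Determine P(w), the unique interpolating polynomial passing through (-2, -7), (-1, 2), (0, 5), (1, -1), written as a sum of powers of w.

P(w) = -(1/2)w^3 - (9/2)w^2 - w + 5

L_0(w) = (w + 1)w(w - 1) / [-6] = -(1/6)w^3 + (1/6)w
L_1(w) = (w + 2)w(w - 1) / [2] = (1/2)w^3 + (1/2)w^2 - w
L_2(w) = (w + 2)(w + 1)(w - 1) / [-2] = -(1/2)w^3 - w^2 + (1/2)w + 1
L_3(w) = (w + 2)(w + 1)w / [6] = (1/6)w^3 + (1/2)w^2 + (1/3)w
P(w) = (-7)·L_0 + 2·L_1 + 5·L_2 + (-1)·L_3
  (-7)·L_0(w) = (7/6)w^3 - (7/6)w
  2·L_1(w) = w^3 + w^2 - 2w
  5·L_2(w) = -(5/2)w^3 - 5w^2 + (5/2)w + 5
  (-1)·L_3(w) = -(1/6)w^3 - (1/2)w^2 - (1/3)w
Adding term by term: -(1/2)w^3 - (9/2)w^2 - w + 5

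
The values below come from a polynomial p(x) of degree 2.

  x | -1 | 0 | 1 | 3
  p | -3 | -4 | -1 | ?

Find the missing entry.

17

The 3 known values determine p uniquely (degree ≤ 2).
L_0(3) = (3)·(2)/[(-1)·(-2)] = 3
L_1(3) = (4)·(2)/[(1)·(-1)] = -8
L_2(3) = (4)·(3)/[(2)·(1)] = 6
Sum: (-3)·(3) + (-4)·(-8) + (-1)·(6) = 17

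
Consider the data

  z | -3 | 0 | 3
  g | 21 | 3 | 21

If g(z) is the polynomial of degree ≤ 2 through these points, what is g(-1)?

L_0(-1) = (-1)·(-4)/[(-3)·(-6)] = 2/9
L_1(-1) = (2)·(-4)/[(3)·(-3)] = 8/9
L_2(-1) = (2)·(-1)/[(6)·(3)] = -1/9
Sum: 21·(2/9) + 3·(8/9) + 21·(-1/9) = 5

5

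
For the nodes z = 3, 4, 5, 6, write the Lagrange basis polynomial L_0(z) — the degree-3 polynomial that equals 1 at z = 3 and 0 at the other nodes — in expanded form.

L_0(z) = -(1/6)z^3 + (5/2)z^2 - (37/3)z + 20

L_0(z) = (z - 4)(z - 5)(z - 6) / [(-1)·(-2)·(-3)]
       = (z^3 - 15z^2 + 74z - 120) / (-6)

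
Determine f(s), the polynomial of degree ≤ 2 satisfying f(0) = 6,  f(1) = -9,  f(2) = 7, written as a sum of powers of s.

f(s) = (31/2)s^2 - (61/2)s + 6

Build the Lagrange basis polynomials:
L_0(s) = (s - 1)(s - 2) / [2] = (1/2)s^2 - (3/2)s + 1
L_1(s) = s(s - 2) / [-1] = -s^2 + 2s
L_2(s) = s(s - 1) / [2] = (1/2)s^2 - (1/2)s
f(s) = 6·L_0 + (-9)·L_1 + 7·L_2
  6·L_0(s) = 3s^2 - 9s + 6
  (-9)·L_1(s) = 9s^2 - 18s
  7·L_2(s) = (7/2)s^2 - (7/2)s
Adding term by term: (31/2)s^2 - (61/2)s + 6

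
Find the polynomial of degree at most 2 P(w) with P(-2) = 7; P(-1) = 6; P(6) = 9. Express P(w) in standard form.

P(w) = (5/28)w^2 - (13/28)w + 75/14

Newton's divided differences:
P[-2,-1] = (6 - 7) / (-1 - (-2)) = -1
P[-1,6] = (9 - 6) / (6 - (-1)) = 3/7
P[-2,-1,6] = (3/7 - (-1)) / (6 - (-2)) = 5/28
P(w) = 7 + (-1)·(w + 2) + (5/28)·(w + 2)(w + 1)
Expanding: P(w) = (5/28)w^2 - (13/28)w + 75/14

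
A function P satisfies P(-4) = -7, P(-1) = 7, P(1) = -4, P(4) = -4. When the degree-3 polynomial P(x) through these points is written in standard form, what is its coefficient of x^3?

47/120

The leading coefficient equals the top divided difference P[-4,-1,1,4].
P[-4,-1] = (7 - (-7)) / (-1 - (-4)) = 14/3
P[-1,1] = (-4 - 7) / (1 - (-1)) = -11/2
P[1,4] = (-4 - (-4)) / (4 - 1) = 0
P[-4,-1,1] = (-11/2 - 14/3) / (1 - (-4)) = -61/30
P[-1,1,4] = (0 - (-11/2)) / (4 - (-1)) = 11/10
P[-4,-1,1,4] = (11/10 - (-61/30)) / (4 - (-4)) = 47/120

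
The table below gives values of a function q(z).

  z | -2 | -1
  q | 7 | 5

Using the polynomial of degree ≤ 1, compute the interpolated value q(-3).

Evaluate each Lagrange basis at z = -3:
L_0(-3) = (-2)/[(-1)] = 2
L_1(-3) = (-1)/[(1)] = -1
Sum: 7·(2) + 5·(-1) = 9

9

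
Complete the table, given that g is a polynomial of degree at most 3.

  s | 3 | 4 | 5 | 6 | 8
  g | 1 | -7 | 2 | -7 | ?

The 4 known values determine g uniquely (degree ≤ 3).
L_0(8) = (4)·(3)·(2)/[(-1)·(-2)·(-3)] = -4
L_1(8) = (5)·(3)·(2)/[(1)·(-1)·(-2)] = 15
L_2(8) = (5)·(4)·(2)/[(2)·(1)·(-1)] = -20
L_3(8) = (5)·(4)·(3)/[(3)·(2)·(1)] = 10
Sum: 1·(-4) + (-7)·(15) + 2·(-20) + (-7)·(10) = -219

-219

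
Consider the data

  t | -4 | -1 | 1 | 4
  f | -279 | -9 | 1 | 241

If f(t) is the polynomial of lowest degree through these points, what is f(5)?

Using Newton's divided-difference form:
f[-4,-1] = (-9 - (-279)) / (-1 - (-4)) = 90
f[-1,1] = (1 - (-9)) / (1 - (-1)) = 5
f[1,4] = (241 - 1) / (4 - 1) = 80
f[-4,-1,1] = (5 - 90) / (1 - (-4)) = -17
f[-1,1,4] = (80 - 5) / (4 - (-1)) = 15
f[-4,-1,1,4] = (15 - (-17)) / (4 - (-4)) = 4
f(5) = -279 + 90·(9) + (-17)·(9)·(6) + 4·(9)·(6)·(4) = 477

477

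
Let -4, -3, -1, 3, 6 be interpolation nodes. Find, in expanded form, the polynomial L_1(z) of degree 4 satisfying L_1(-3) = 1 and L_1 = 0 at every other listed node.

L_1(z) = -(1/108)z^4 + (1/27)z^3 + (23/108)z^2 - (1/2)z - 2/3

L_1(z) = (z + 4)(z + 1)(z - 3)(z - 6) / [(1)·(-2)·(-6)·(-9)]
       = (z^4 - 4z^3 - 23z^2 + 54z + 72) / (-108)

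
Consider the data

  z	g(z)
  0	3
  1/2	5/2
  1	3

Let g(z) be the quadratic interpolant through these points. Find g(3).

15

Using Newton's divided-difference form:
g[0,1/2] = (5/2 - 3) / (1/2 - 0) = -1
g[1/2,1] = (3 - 5/2) / (1 - 1/2) = 1
g[0,1/2,1] = (1 - (-1)) / (1 - 0) = 2
g(3) = 3 + (-1)·(3) + 2·(3)·(5/2) = 15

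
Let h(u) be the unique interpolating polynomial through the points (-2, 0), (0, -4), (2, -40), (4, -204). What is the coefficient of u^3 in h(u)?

-2

The leading coefficient equals the top divided difference h[-2,0,2,4].
h[-2,0] = (-4 - 0) / (0 - (-2)) = -2
h[0,2] = (-40 - (-4)) / (2 - 0) = -18
h[2,4] = (-204 - (-40)) / (4 - 2) = -82
h[-2,0,2] = (-18 - (-2)) / (2 - (-2)) = -4
h[0,2,4] = (-82 - (-18)) / (4 - 0) = -16
h[-2,0,2,4] = (-16 - (-4)) / (4 - (-2)) = -2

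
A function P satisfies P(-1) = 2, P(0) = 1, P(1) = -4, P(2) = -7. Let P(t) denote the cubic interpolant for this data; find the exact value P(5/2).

-47/8

Evaluate each Lagrange basis at t = 5/2:
L_0(5/2) = (5/2)·(3/2)·(1/2)/[(-1)·(-2)·(-3)] = -5/16
L_1(5/2) = (7/2)·(3/2)·(1/2)/[(1)·(-1)·(-2)] = 21/16
L_2(5/2) = (7/2)·(5/2)·(1/2)/[(2)·(1)·(-1)] = -35/16
L_3(5/2) = (7/2)·(5/2)·(3/2)/[(3)·(2)·(1)] = 35/16
Sum: 2·(-5/16) + 1·(21/16) + (-4)·(-35/16) + (-7)·(35/16) = -47/8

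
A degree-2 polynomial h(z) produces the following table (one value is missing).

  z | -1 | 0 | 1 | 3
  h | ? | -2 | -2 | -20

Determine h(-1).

The 3 known values determine h uniquely (degree ≤ 2).
L_0(-1) = (-2)·(-4)/[(-1)·(-3)] = 8/3
L_1(-1) = (-1)·(-4)/[(1)·(-2)] = -2
L_2(-1) = (-1)·(-2)/[(3)·(2)] = 1/3
Sum: (-2)·(8/3) + (-2)·(-2) + (-20)·(1/3) = -8

-8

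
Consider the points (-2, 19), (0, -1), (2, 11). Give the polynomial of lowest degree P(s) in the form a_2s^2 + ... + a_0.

P(s) = 4s^2 - 2s - 1

L_0(s) = s(s - 2) / [8] = (1/8)s^2 - (1/4)s
L_1(s) = (s + 2)(s - 2) / [-4] = -(1/4)s^2 + 1
L_2(s) = (s + 2)s / [8] = (1/8)s^2 + (1/4)s
P(s) = 19·L_0 + (-1)·L_1 + 11·L_2
  19·L_0(s) = (19/8)s^2 - (19/4)s
  (-1)·L_1(s) = (1/4)s^2 - 1
  11·L_2(s) = (11/8)s^2 + (11/4)s
Adding term by term: 4s^2 - 2s - 1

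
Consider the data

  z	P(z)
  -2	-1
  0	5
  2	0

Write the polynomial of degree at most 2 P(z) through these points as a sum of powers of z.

L_0(z) = z(z - 2) / [8] = (1/8)z^2 - (1/4)z
L_1(z) = (z + 2)(z - 2) / [-4] = -(1/4)z^2 + 1
L_2(z) = (z + 2)z / [8] = (1/8)z^2 + (1/4)z
P(z) = (-1)·L_0 + 5·L_1 + 0·L_2
  (-1)·L_0(z) = -(1/8)z^2 + (1/4)z
  5·L_1(z) = -(5/4)z^2 + 5
  0·L_2(z) = 0
Adding term by term: -(11/8)z^2 + (1/4)z + 5

P(z) = -(11/8)z^2 + (1/4)z + 5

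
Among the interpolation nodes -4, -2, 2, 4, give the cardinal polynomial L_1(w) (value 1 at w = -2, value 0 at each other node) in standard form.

L_1(w) = (1/48)w^3 - (1/24)w^2 - (1/3)w + 2/3

L_1(w) = (w + 4)(w - 2)(w - 4) / [(2)·(-4)·(-6)]
       = (w^3 - 2w^2 - 16w + 32) / (48)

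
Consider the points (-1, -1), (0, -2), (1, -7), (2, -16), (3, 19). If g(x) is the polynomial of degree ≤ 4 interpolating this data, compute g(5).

Evaluate each Lagrange basis at x = 5:
L_0(5) = (5)·(4)·(3)·(2)/[(-1)·(-2)·(-3)·(-4)] = 5
L_1(5) = (6)·(4)·(3)·(2)/[(1)·(-1)·(-2)·(-3)] = -24
L_2(5) = (6)·(5)·(3)·(2)/[(2)·(1)·(-1)·(-2)] = 45
L_3(5) = (6)·(5)·(4)·(2)/[(3)·(2)·(1)·(-1)] = -40
L_4(5) = (6)·(5)·(4)·(3)/[(4)·(3)·(2)·(1)] = 15
Sum: (-1)·(5) + (-2)·(-24) + (-7)·(45) + (-16)·(-40) + 19·(15) = 653

653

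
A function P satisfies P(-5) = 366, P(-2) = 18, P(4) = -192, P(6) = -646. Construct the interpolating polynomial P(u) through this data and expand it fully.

P(u) = -3u^3 + u - 4

L_0(u) = (u + 2)(u - 4)(u - 6) / [-297] = -(1/297)u^3 + (8/297)u^2 - (4/297)u - 16/99
L_1(u) = (u + 5)(u - 4)(u - 6) / [144] = (1/144)u^3 - (5/144)u^2 - (13/72)u + 5/6
L_2(u) = (u + 5)(u + 2)(u - 6) / [-108] = -(1/108)u^3 - (1/108)u^2 + (8/27)u + 5/9
L_3(u) = (u + 5)(u + 2)(u - 4) / [176] = (1/176)u^3 + (3/176)u^2 - (9/88)u - 5/22
P(u) = 366·L_0 + 18·L_1 + (-192)·L_2 + (-646)·L_3
  366·L_0(u) = -(122/99)u^3 + (976/99)u^2 - (488/99)u - 1952/33
  18·L_1(u) = (1/8)u^3 - (5/8)u^2 - (13/4)u + 15
  (-192)·L_2(u) = (16/9)u^3 + (16/9)u^2 - (512/9)u - 320/3
  (-646)·L_3(u) = -(323/88)u^3 - (969/88)u^2 + (2907/44)u + 1615/11
Adding term by term: -3u^3 + u - 4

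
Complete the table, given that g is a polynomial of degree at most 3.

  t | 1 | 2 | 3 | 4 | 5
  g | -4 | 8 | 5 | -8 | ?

-26

The 4 known values determine g uniquely (degree ≤ 3).
L_0(5) = (3)·(2)·(1)/[(-1)·(-2)·(-3)] = -1
L_1(5) = (4)·(2)·(1)/[(1)·(-1)·(-2)] = 4
L_2(5) = (4)·(3)·(1)/[(2)·(1)·(-1)] = -6
L_3(5) = (4)·(3)·(2)/[(3)·(2)·(1)] = 4
Sum: (-4)·(-1) + 8·(4) + 5·(-6) + (-8)·(4) = -26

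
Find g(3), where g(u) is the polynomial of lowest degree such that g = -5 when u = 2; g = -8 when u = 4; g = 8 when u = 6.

Using Newton's divided-difference form:
g[2,4] = (-8 - (-5)) / (4 - 2) = -3/2
g[4,6] = (8 - (-8)) / (6 - 4) = 8
g[2,4,6] = (8 - (-3/2)) / (6 - 2) = 19/8
g(3) = -5 + (-3/2)·(1) + (19/8)·(1)·(-1) = -71/8

-71/8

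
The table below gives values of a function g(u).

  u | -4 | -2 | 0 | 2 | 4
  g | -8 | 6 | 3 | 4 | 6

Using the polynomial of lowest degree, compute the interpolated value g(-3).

Evaluate each Lagrange basis at u = -3:
L_0(-3) = (-1)·(-3)·(-5)·(-7)/[(-2)·(-4)·(-6)·(-8)] = 35/128
L_1(-3) = (1)·(-3)·(-5)·(-7)/[(2)·(-2)·(-4)·(-6)] = 35/32
L_2(-3) = (1)·(-1)·(-5)·(-7)/[(4)·(2)·(-2)·(-4)] = -35/64
L_3(-3) = (1)·(-1)·(-3)·(-7)/[(6)·(4)·(2)·(-2)] = 7/32
L_4(-3) = (1)·(-1)·(-3)·(-5)/[(8)·(6)·(4)·(2)] = -5/128
Sum: (-8)·(35/128) + 6·(35/32) + 3·(-35/64) + 4·(7/32) + 6·(-5/128) = 27/8

27/8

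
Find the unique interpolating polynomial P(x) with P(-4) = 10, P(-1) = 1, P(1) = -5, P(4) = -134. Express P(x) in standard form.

P(x) = -x^3 - 4x^2 - 2x + 2

Build the Lagrange basis polynomials:
L_0(x) = (x + 1)(x - 1)(x - 4) / [-120] = -(1/120)x^3 + (1/30)x^2 + (1/120)x - 1/30
L_1(x) = (x + 4)(x - 1)(x - 4) / [30] = (1/30)x^3 - (1/30)x^2 - (8/15)x + 8/15
L_2(x) = (x + 4)(x + 1)(x - 4) / [-30] = -(1/30)x^3 - (1/30)x^2 + (8/15)x + 8/15
L_3(x) = (x + 4)(x + 1)(x - 1) / [120] = (1/120)x^3 + (1/30)x^2 - (1/120)x - 1/30
P(x) = 10·L_0 + 1·L_1 + (-5)·L_2 + (-134)·L_3
  10·L_0(x) = -(1/12)x^3 + (1/3)x^2 + (1/12)x - 1/3
  1·L_1(x) = (1/30)x^3 - (1/30)x^2 - (8/15)x + 8/15
  (-5)·L_2(x) = (1/6)x^3 + (1/6)x^2 - (8/3)x - 8/3
  (-134)·L_3(x) = -(67/60)x^3 - (67/15)x^2 + (67/60)x + 67/15
Adding term by term: -x^3 - 4x^2 - 2x + 2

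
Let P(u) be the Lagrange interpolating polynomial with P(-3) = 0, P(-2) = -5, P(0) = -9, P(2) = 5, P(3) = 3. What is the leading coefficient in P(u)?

-13/60

L_0(u) = (u + 2)u(u - 2)(u - 3) / [90] = (1/90)u^4 - (1/30)u^3 - (2/45)u^2 + (2/15)u
L_1(u) = (u + 3)u(u - 2)(u - 3) / [-40] = -(1/40)u^4 + (1/20)u^3 + (9/40)u^2 - (9/20)u
L_2(u) = (u + 3)(u + 2)(u - 2)(u - 3) / [36] = (1/36)u^4 - (13/36)u^2 + 1
L_3(u) = (u + 3)(u + 2)u(u - 3) / [-40] = -(1/40)u^4 - (1/20)u^3 + (9/40)u^2 + (9/20)u
L_4(u) = (u + 3)(u + 2)u(u - 2) / [90] = (1/90)u^4 + (1/30)u^3 - (2/45)u^2 - (2/15)u
P(u) = 0·L_0 + (-5)·L_1 + (-9)·L_2 + 5·L_3 + 3·L_4
Only the coefficient of u^4 is needed; take it from each L_i and combine:
0·(1/90) + (-5)·(-1/40) + (-9)·(1/36) + 5·(-1/40) + 3·(1/90) = -13/60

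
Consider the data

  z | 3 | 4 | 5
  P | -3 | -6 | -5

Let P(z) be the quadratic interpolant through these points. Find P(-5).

165

L_0(-5) = (-9)·(-10)/[(-1)·(-2)] = 45
L_1(-5) = (-8)·(-10)/[(1)·(-1)] = -80
L_2(-5) = (-8)·(-9)/[(2)·(1)] = 36
Sum: (-3)·(45) + (-6)·(-80) + (-5)·(36) = 165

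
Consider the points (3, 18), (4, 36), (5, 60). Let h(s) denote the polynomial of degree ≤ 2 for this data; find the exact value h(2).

6

Using Newton's divided-difference form:
h[3,4] = (36 - 18) / (4 - 3) = 18
h[4,5] = (60 - 36) / (5 - 4) = 24
h[3,4,5] = (24 - 18) / (5 - 3) = 3
h(2) = 18 + 18·(-1) + 3·(-1)·(-2) = 6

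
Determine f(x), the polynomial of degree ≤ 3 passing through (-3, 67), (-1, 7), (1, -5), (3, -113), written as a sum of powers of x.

f(x) = -3x^3 - 3x^2 - 3x + 4

Build the Lagrange basis polynomials:
L_0(x) = (x + 1)(x - 1)(x - 3) / [-48] = -(1/48)x^3 + (1/16)x^2 + (1/48)x - 1/16
L_1(x) = (x + 3)(x - 1)(x - 3) / [16] = (1/16)x^3 - (1/16)x^2 - (9/16)x + 9/16
L_2(x) = (x + 3)(x + 1)(x - 3) / [-16] = -(1/16)x^3 - (1/16)x^2 + (9/16)x + 9/16
L_3(x) = (x + 3)(x + 1)(x - 1) / [48] = (1/48)x^3 + (1/16)x^2 - (1/48)x - 1/16
f(x) = 67·L_0 + 7·L_1 + (-5)·L_2 + (-113)·L_3
  67·L_0(x) = -(67/48)x^3 + (67/16)x^2 + (67/48)x - 67/16
  7·L_1(x) = (7/16)x^3 - (7/16)x^2 - (63/16)x + 63/16
  (-5)·L_2(x) = (5/16)x^3 + (5/16)x^2 - (45/16)x - 45/16
  (-113)·L_3(x) = -(113/48)x^3 - (113/16)x^2 + (113/48)x + 113/16
Adding term by term: -3x^3 - 3x^2 - 3x + 4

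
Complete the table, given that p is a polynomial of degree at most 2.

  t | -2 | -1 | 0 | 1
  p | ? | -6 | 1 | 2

The 3 known values determine p uniquely (degree ≤ 2).
Evaluate each Lagrange basis at t = -2:
L_0(-2) = (-2)·(-3)/[(-1)·(-2)] = 3
L_1(-2) = (-1)·(-3)/[(1)·(-1)] = -3
L_2(-2) = (-1)·(-2)/[(2)·(1)] = 1
Sum: (-6)·(3) + 1·(-3) + 2·(1) = -19

-19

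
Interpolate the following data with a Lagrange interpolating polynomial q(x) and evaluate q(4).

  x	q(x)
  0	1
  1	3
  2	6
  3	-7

-53

Evaluate each Lagrange basis at x = 4:
L_0(4) = (3)·(2)·(1)/[(-1)·(-2)·(-3)] = -1
L_1(4) = (4)·(2)·(1)/[(1)·(-1)·(-2)] = 4
L_2(4) = (4)·(3)·(1)/[(2)·(1)·(-1)] = -6
L_3(4) = (4)·(3)·(2)/[(3)·(2)·(1)] = 4
Sum: 1·(-1) + 3·(4) + 6·(-6) + (-7)·(4) = -53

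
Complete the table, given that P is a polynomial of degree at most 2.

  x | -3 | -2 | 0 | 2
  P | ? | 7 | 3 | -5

The 3 known values determine P uniquely (degree ≤ 2).
L_0(-3) = (-3)·(-5)/[(-2)·(-4)] = 15/8
L_1(-3) = (-1)·(-5)/[(2)·(-2)] = -5/4
L_2(-3) = (-1)·(-3)/[(4)·(2)] = 3/8
Sum: 7·(15/8) + 3·(-5/4) + (-5)·(3/8) = 15/2

15/2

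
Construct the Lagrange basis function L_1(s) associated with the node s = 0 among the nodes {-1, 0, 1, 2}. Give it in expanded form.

L_1(s) = (s + 1)(s - 1)(s - 2) / [(1)·(-1)·(-2)]
       = (s^3 - 2s^2 - s + 2) / (2)

L_1(s) = (1/2)s^3 - s^2 - (1/2)s + 1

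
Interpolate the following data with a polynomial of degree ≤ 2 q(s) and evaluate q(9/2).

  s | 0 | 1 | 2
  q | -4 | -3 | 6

Using Newton's divided-difference form:
q[0,1] = (-3 - (-4)) / (1 - 0) = 1
q[1,2] = (6 - (-3)) / (2 - 1) = 9
q[0,1,2] = (9 - 1) / (2 - 0) = 4
q(9/2) = -4 + 1·(9/2) + 4·(9/2)·(7/2) = 127/2

127/2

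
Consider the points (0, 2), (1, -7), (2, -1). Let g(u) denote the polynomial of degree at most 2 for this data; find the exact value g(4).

L_0(4) = (3)·(2)/[(-1)·(-2)] = 3
L_1(4) = (4)·(2)/[(1)·(-1)] = -8
L_2(4) = (4)·(3)/[(2)·(1)] = 6
Sum: 2·(3) + (-7)·(-8) + (-1)·(6) = 56

56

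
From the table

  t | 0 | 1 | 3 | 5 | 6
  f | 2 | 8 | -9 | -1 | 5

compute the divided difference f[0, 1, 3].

f[0,1] = (8 - 2) / (1 - 0) = 6
f[1,3] = (-9 - 8) / (3 - 1) = -17/2
f[0,1,3] = (-17/2 - 6) / (3 - 0) = -29/6

-29/6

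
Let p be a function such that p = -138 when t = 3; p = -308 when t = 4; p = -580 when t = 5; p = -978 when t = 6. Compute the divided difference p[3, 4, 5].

p[3,4] = (-308 - (-138)) / (4 - 3) = -170
p[4,5] = (-580 - (-308)) / (5 - 4) = -272
p[3,4,5] = (-272 - (-170)) / (5 - 3) = -51

-51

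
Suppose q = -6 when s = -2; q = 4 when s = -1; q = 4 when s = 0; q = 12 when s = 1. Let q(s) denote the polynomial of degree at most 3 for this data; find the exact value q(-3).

-44

Using Newton's divided-difference form:
q[-2,-1] = (4 - (-6)) / (-1 - (-2)) = 10
q[-1,0] = (4 - 4) / (0 - (-1)) = 0
q[0,1] = (12 - 4) / (1 - 0) = 8
q[-2,-1,0] = (0 - 10) / (0 - (-2)) = -5
q[-1,0,1] = (8 - 0) / (1 - (-1)) = 4
q[-2,-1,0,1] = (4 - (-5)) / (1 - (-2)) = 3
q(-3) = -6 + 10·(-1) + (-5)·(-1)·(-2) + 3·(-1)·(-2)·(-3) = -44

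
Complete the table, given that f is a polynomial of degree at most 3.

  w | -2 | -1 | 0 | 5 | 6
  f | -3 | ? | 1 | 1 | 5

The 4 known values determine f uniquely (degree ≤ 3).
Evaluate each Lagrange basis at w = -1:
L_0(-1) = (-1)·(-6)·(-7)/[(-2)·(-7)·(-8)] = 3/8
L_1(-1) = (1)·(-6)·(-7)/[(2)·(-5)·(-6)] = 7/10
L_2(-1) = (1)·(-1)·(-7)/[(7)·(5)·(-1)] = -1/5
L_3(-1) = (1)·(-1)·(-6)/[(8)·(6)·(1)] = 1/8
Sum: (-3)·(3/8) + 1·(7/10) + 1·(-1/5) + 5·(1/8) = 0

0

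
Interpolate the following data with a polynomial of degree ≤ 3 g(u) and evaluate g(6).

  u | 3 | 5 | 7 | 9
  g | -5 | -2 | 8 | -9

Evaluate each Lagrange basis at u = 6:
L_0(6) = (1)·(-1)·(-3)/[(-2)·(-4)·(-6)] = -1/16
L_1(6) = (3)·(-1)·(-3)/[(2)·(-2)·(-4)] = 9/16
L_2(6) = (3)·(1)·(-3)/[(4)·(2)·(-2)] = 9/16
L_3(6) = (3)·(1)·(-1)/[(6)·(4)·(2)] = -1/16
Sum: (-5)·(-1/16) + (-2)·(9/16) + 8·(9/16) + (-9)·(-1/16) = 17/4

17/4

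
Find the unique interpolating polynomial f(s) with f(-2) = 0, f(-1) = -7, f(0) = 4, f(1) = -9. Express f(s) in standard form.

f(s) = -7s^3 - 12s^2 + 6s + 4

L_0(s) = (s + 1)s(s - 1) / [-6] = -(1/6)s^3 + (1/6)s
L_1(s) = (s + 2)s(s - 1) / [2] = (1/2)s^3 + (1/2)s^2 - s
L_2(s) = (s + 2)(s + 1)(s - 1) / [-2] = -(1/2)s^3 - s^2 + (1/2)s + 1
L_3(s) = (s + 2)(s + 1)s / [6] = (1/6)s^3 + (1/2)s^2 + (1/3)s
f(s) = 0·L_0 + (-7)·L_1 + 4·L_2 + (-9)·L_3
  0·L_0(s) = 0
  (-7)·L_1(s) = -(7/2)s^3 - (7/2)s^2 + 7s
  4·L_2(s) = -2s^3 - 4s^2 + 2s + 4
  (-9)·L_3(s) = -(3/2)s^3 - (9/2)s^2 - 3s
Adding term by term: -7s^3 - 12s^2 + 6s + 4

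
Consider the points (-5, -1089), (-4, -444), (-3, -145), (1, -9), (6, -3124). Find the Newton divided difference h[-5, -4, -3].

h[-5,-4] = (-444 - (-1089)) / (-4 - (-5)) = 645
h[-4,-3] = (-145 - (-444)) / (-3 - (-4)) = 299
h[-5,-4,-3] = (299 - 645) / (-3 - (-5)) = -173

-173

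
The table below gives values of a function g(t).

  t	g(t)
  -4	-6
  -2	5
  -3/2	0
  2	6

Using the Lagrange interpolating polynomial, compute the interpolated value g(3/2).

L_0(3/2) = (7/2)·(3)·(-1/2)/[(-2)·(-5/2)·(-6)] = 7/40
L_1(3/2) = (11/2)·(3)·(-1/2)/[(2)·(-1/2)·(-4)] = -33/16
L_2(3/2) = (11/2)·(7/2)·(-1/2)/[(5/2)·(1/2)·(-7/2)] = 11/5
L_3(3/2) = (11/2)·(7/2)·(3)/[(6)·(4)·(7/2)] = 11/16
Sum: (-6)·(7/40) + 5·(-33/16) + 0 + 6·(11/16) = -579/80

-579/80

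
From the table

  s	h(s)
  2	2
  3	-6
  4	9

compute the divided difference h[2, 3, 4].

23/2

h[2,3] = (-6 - 2) / (3 - 2) = -8
h[3,4] = (9 - (-6)) / (4 - 3) = 15
h[2,3,4] = (15 - (-8)) / (4 - 2) = 23/2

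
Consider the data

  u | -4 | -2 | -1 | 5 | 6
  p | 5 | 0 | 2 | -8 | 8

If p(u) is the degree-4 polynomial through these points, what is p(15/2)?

Evaluate each Lagrange basis at u = 15/2:
L_0(15/2) = (19/2)·(17/2)·(5/2)·(3/2)/[(-2)·(-3)·(-9)·(-10)] = 323/576
L_1(15/2) = (23/2)·(17/2)·(5/2)·(3/2)/[(2)·(-1)·(-7)·(-8)] = -5865/1792
L_2(15/2) = (23/2)·(19/2)·(5/2)·(3/2)/[(3)·(1)·(-6)·(-7)] = 2185/672
L_3(15/2) = (23/2)·(19/2)·(17/2)·(3/2)/[(9)·(7)·(6)·(-1)] = -7429/2016
L_4(15/2) = (23/2)·(19/2)·(17/2)·(5/2)/[(10)·(8)·(7)·(1)] = 7429/1792
Sum: 5·(323/576) + 0 + 2·(2185/672) + (-8)·(-7429/2016) + 8·(7429/1792) = 290111/4032

290111/4032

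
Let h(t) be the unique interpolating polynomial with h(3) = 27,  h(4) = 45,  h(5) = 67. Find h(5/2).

39/2

Using Newton's divided-difference form:
h[3,4] = (45 - 27) / (4 - 3) = 18
h[4,5] = (67 - 45) / (5 - 4) = 22
h[3,4,5] = (22 - 18) / (5 - 3) = 2
h(5/2) = 27 + 18·(-1/2) + 2·(-1/2)·(-3/2) = 39/2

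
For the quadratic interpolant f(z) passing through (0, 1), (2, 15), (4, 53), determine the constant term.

1

L_0(z) = (z - 2)(z - 4) / [8] = (1/8)z^2 - (3/4)z + 1
L_1(z) = z(z - 4) / [-4] = -(1/4)z^2 + z
L_2(z) = z(z - 2) / [8] = (1/8)z^2 - (1/4)z
f(z) = 1·L_0 + 15·L_1 + 53·L_2
Only the constant term is needed; take it from each L_i and combine:
1·(1) + 15·(0) + 53·(0) = 1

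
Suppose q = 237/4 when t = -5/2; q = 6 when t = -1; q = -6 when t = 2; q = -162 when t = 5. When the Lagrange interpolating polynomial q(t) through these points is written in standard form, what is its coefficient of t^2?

4

Build the Lagrange basis polynomials:
L_0(t) = (t + 1)(t - 2)(t - 5) / [-405/8] = -(8/405)t^3 + (16/135)t^2 - (8/135)t - 16/81
L_1(t) = (t + 5/2)(t - 2)(t - 5) / [27] = (1/27)t^3 - (1/6)t^2 - (5/18)t + 25/27
L_2(t) = (t + 5/2)(t + 1)(t - 5) / [-81/2] = -(2/81)t^3 + (1/27)t^2 + (10/27)t + 25/81
L_3(t) = (t + 5/2)(t + 1)(t - 2) / [135] = (1/135)t^3 + (1/90)t^2 - (1/30)t - 1/27
q(t) = (237/4)·L_0 + 6·L_1 + (-6)·L_2 + (-162)·L_3
Only the coefficient of t^2 is needed; take it from each L_i and combine:
(237/4)·(16/135) + 6·(-1/6) + (-6)·(1/27) + (-162)·(1/90) = 4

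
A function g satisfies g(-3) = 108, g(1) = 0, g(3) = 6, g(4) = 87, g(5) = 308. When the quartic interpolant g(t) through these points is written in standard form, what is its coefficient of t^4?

1

The leading coefficient equals the top divided difference g[-3,1,3,4,5].
g[-3,1] = (0 - 108) / (1 - (-3)) = -27
g[1,3] = (6 - 0) / (3 - 1) = 3
g[3,4] = (87 - 6) / (4 - 3) = 81
g[4,5] = (308 - 87) / (5 - 4) = 221
g[-3,1,3] = (3 - (-27)) / (3 - (-3)) = 5
g[1,3,4] = (81 - 3) / (4 - 1) = 26
g[3,4,5] = (221 - 81) / (5 - 3) = 70
g[-3,1,3,4] = (26 - 5) / (4 - (-3)) = 3
g[1,3,4,5] = (70 - 26) / (5 - 1) = 11
g[-3,1,3,4,5] = (11 - 3) / (5 - (-3)) = 1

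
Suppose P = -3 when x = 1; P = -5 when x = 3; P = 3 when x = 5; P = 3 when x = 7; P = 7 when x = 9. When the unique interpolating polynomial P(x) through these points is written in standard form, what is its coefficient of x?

Build the Lagrange basis polynomials:
L_0(x) = (x - 3)(x - 5)(x - 7)(x - 9) / [384] = (1/384)x^4 - (1/16)x^3 + (103/192)x^2 - (31/16)x + 315/128
L_1(x) = (x - 1)(x - 5)(x - 7)(x - 9) / [-96] = -(1/96)x^4 + (11/48)x^3 - (41/24)x^2 + (229/48)x - 105/32
L_2(x) = (x - 1)(x - 3)(x - 7)(x - 9) / [64] = (1/64)x^4 - (5/16)x^3 + (65/32)x^2 - (75/16)x + 189/64
L_3(x) = (x - 1)(x - 3)(x - 5)(x - 9) / [-96] = -(1/96)x^4 + (3/16)x^3 - (13/12)x^2 + (37/16)x - 45/32
L_4(x) = (x - 1)(x - 3)(x - 5)(x - 7) / [384] = (1/384)x^4 - (1/24)x^3 + (43/192)x^2 - (11/24)x + 35/128
P(x) = (-3)·L_0 + (-5)·L_1 + 3·L_2 + 3·L_3 + 7·L_4
Only the coefficient of x is needed; take it from each L_i and combine:
(-3)·(-31/16) + (-5)·(229/48) + 3·(-75/16) + 3·(37/16) + 7·(-11/24) = -227/8

-227/8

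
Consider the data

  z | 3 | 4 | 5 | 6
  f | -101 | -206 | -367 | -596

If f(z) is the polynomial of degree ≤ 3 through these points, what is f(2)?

Using Newton's divided-difference form:
f[3,4] = (-206 - (-101)) / (4 - 3) = -105
f[4,5] = (-367 - (-206)) / (5 - 4) = -161
f[5,6] = (-596 - (-367)) / (6 - 5) = -229
f[3,4,5] = (-161 - (-105)) / (5 - 3) = -28
f[4,5,6] = (-229 - (-161)) / (6 - 4) = -34
f[3,4,5,6] = (-34 - (-28)) / (6 - 3) = -2
f(2) = -101 + (-105)·(-1) + (-28)·(-1)·(-2) + (-2)·(-1)·(-2)·(-3) = -40

-40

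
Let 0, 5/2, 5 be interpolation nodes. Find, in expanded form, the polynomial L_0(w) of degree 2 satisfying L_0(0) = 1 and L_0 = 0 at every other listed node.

L_0(w) = (2/25)w^2 - (3/5)w + 1

L_0(w) = (w - 5/2)(w - 5) / [(-5/2)·(-5)]
       = (w^2 - (15/2)w + 25/2) / (25/2)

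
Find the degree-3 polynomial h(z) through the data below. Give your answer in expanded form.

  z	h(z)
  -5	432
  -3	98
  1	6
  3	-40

L_0(z) = (z + 3)(z - 1)(z - 3) / [-96] = -(1/96)z^3 + (1/96)z^2 + (3/32)z - 3/32
L_1(z) = (z + 5)(z - 1)(z - 3) / [48] = (1/48)z^3 + (1/48)z^2 - (17/48)z + 5/16
L_2(z) = (z + 5)(z + 3)(z - 3) / [-48] = -(1/48)z^3 - (5/48)z^2 + (3/16)z + 15/16
L_3(z) = (z + 5)(z + 3)(z - 1) / [96] = (1/96)z^3 + (7/96)z^2 + (7/96)z - 5/32
h(z) = 432·L_0 + 98·L_1 + 6·L_2 + (-40)·L_3
  432·L_0(z) = -(9/2)z^3 + (9/2)z^2 + (81/2)z - 81/2
  98·L_1(z) = (49/24)z^3 + (49/24)z^2 - (833/24)z + 245/8
  6·L_2(z) = -(1/8)z^3 - (5/8)z^2 + (9/8)z + 45/8
  (-40)·L_3(z) = -(5/12)z^3 - (35/12)z^2 - (35/12)z + 25/4
Adding term by term: -3z^3 + 3z^2 + 4z + 2

h(z) = -3z^3 + 3z^2 + 4z + 2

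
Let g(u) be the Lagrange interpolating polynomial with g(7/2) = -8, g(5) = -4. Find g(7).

4/3

Evaluate each Lagrange basis at u = 7:
L_0(7) = (2)/[(-3/2)] = -4/3
L_1(7) = (7/2)/[(3/2)] = 7/3
Sum: (-8)·(-4/3) + (-4)·(7/3) = 4/3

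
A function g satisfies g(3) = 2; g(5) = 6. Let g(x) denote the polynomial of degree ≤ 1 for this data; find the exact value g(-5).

-14

Evaluate each Lagrange basis at x = -5:
L_0(-5) = (-10)/[(-2)] = 5
L_1(-5) = (-8)/[(2)] = -4
Sum: 2·(5) + 6·(-4) = -14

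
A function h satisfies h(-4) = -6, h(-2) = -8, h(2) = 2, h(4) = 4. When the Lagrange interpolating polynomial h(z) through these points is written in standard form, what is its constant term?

L_0(z) = (z + 2)(z - 2)(z - 4) / [-96] = -(1/96)z^3 + (1/24)z^2 + (1/24)z - 1/6
L_1(z) = (z + 4)(z - 2)(z - 4) / [48] = (1/48)z^3 - (1/24)z^2 - (1/3)z + 2/3
L_2(z) = (z + 4)(z + 2)(z - 4) / [-48] = -(1/48)z^3 - (1/24)z^2 + (1/3)z + 2/3
L_3(z) = (z + 4)(z + 2)(z - 2) / [96] = (1/96)z^3 + (1/24)z^2 - (1/24)z - 1/6
h(z) = (-6)·L_0 + (-8)·L_1 + 2·L_2 + 4·L_3
Only the constant term is needed; take it from each L_i and combine:
(-6)·(-1/6) + (-8)·(2/3) + 2·(2/3) + 4·(-1/6) = -11/3

-11/3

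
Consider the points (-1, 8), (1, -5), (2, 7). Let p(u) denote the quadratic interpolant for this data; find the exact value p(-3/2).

455/24

Evaluate each Lagrange basis at u = -3/2:
L_0(-3/2) = (-5/2)·(-7/2)/[(-2)·(-3)] = 35/24
L_1(-3/2) = (-1/2)·(-7/2)/[(2)·(-1)] = -7/8
L_2(-3/2) = (-1/2)·(-5/2)/[(3)·(1)] = 5/12
Sum: 8·(35/24) + (-5)·(-7/8) + 7·(5/12) = 455/24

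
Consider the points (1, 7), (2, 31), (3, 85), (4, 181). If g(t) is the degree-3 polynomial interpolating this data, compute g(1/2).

5/2

Evaluate each Lagrange basis at t = 1/2:
L_0(1/2) = (-3/2)·(-5/2)·(-7/2)/[(-1)·(-2)·(-3)] = 35/16
L_1(1/2) = (-1/2)·(-5/2)·(-7/2)/[(1)·(-1)·(-2)] = -35/16
L_2(1/2) = (-1/2)·(-3/2)·(-7/2)/[(2)·(1)·(-1)] = 21/16
L_3(1/2) = (-1/2)·(-3/2)·(-5/2)/[(3)·(2)·(1)] = -5/16
Sum: 7·(35/16) + 31·(-35/16) + 85·(21/16) + 181·(-5/16) = 5/2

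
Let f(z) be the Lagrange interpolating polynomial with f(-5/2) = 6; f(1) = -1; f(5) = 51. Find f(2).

6

Evaluate each Lagrange basis at z = 2:
L_0(2) = (1)·(-3)/[(-7/2)·(-15/2)] = -4/35
L_1(2) = (9/2)·(-3)/[(7/2)·(-4)] = 27/28
L_2(2) = (9/2)·(1)/[(15/2)·(4)] = 3/20
Sum: 6·(-4/35) + (-1)·(27/28) + 51·(3/20) = 6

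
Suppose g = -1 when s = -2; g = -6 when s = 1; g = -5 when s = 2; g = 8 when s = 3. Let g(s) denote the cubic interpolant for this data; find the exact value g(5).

478/5

L_0(5) = (4)·(3)·(2)/[(-3)·(-4)·(-5)] = -2/5
L_1(5) = (7)·(3)·(2)/[(3)·(-1)·(-2)] = 7
L_2(5) = (7)·(4)·(2)/[(4)·(1)·(-1)] = -14
L_3(5) = (7)·(4)·(3)/[(5)·(2)·(1)] = 42/5
Sum: (-1)·(-2/5) + (-6)·(7) + (-5)·(-14) + 8·(42/5) = 478/5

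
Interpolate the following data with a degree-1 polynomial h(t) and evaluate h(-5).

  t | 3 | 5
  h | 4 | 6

L_0(-5) = (-10)/[(-2)] = 5
L_1(-5) = (-8)/[(2)] = -4
Sum: 4·(5) + 6·(-4) = -4

-4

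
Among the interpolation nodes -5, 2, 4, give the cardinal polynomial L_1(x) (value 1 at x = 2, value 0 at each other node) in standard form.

L_1(x) = -(1/14)x^2 - (1/14)x + 10/7

L_1(x) = (x + 5)(x - 4) / [(7)·(-2)]
       = (x^2 + x - 20) / (-14)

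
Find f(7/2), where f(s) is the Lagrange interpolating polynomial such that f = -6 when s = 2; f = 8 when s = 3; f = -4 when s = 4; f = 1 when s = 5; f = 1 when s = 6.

Evaluate each Lagrange basis at s = 7/2:
L_0(7/2) = (1/2)·(-1/2)·(-3/2)·(-5/2)/[(-1)·(-2)·(-3)·(-4)] = -5/128
L_1(7/2) = (3/2)·(-1/2)·(-3/2)·(-5/2)/[(1)·(-1)·(-2)·(-3)] = 15/32
L_2(7/2) = (3/2)·(1/2)·(-3/2)·(-5/2)/[(2)·(1)·(-1)·(-2)] = 45/64
L_3(7/2) = (3/2)·(1/2)·(-1/2)·(-5/2)/[(3)·(2)·(1)·(-1)] = -5/32
L_4(7/2) = (3/2)·(1/2)·(-1/2)·(-3/2)/[(4)·(3)·(2)·(1)] = 3/128
Sum: (-6)·(-5/128) + 8·(15/32) + (-4)·(45/64) + 1·(-5/32) + 1·(3/128) = 133/128

133/128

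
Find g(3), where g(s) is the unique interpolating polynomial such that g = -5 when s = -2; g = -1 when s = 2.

L_0(3) = (1)/[(-4)] = -1/4
L_1(3) = (5)/[(4)] = 5/4
Sum: (-5)·(-1/4) + (-1)·(5/4) = 0

0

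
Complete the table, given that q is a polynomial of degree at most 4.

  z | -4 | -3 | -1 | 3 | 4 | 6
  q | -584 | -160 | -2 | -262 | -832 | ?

The 5 known values determine q uniquely (degree ≤ 4).
Evaluate each Lagrange basis at z = 6:
L_0(6) = (9)·(7)·(3)·(2)/[(-1)·(-3)·(-7)·(-8)] = 9/4
L_1(6) = (10)·(7)·(3)·(2)/[(1)·(-2)·(-6)·(-7)] = -5
L_2(6) = (10)·(9)·(3)·(2)/[(3)·(2)·(-4)·(-5)] = 9/2
L_3(6) = (10)·(9)·(7)·(2)/[(7)·(6)·(4)·(-1)] = -15/2
L_4(6) = (10)·(9)·(7)·(3)/[(8)·(7)·(5)·(1)] = 27/4
Sum: (-584)·(9/4) + (-160)·(-5) + (-2)·(9/2) + (-262)·(-15/2) + (-832)·(27/4) = -4174

-4174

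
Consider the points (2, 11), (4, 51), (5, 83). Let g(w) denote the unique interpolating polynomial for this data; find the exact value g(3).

Using Newton's divided-difference form:
g[2,4] = (51 - 11) / (4 - 2) = 20
g[4,5] = (83 - 51) / (5 - 4) = 32
g[2,4,5] = (32 - 20) / (5 - 2) = 4
g(3) = 11 + 20·(1) + 4·(1)·(-1) = 27

27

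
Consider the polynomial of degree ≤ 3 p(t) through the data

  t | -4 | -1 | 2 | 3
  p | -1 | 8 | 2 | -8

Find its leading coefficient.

-1/6

The leading coefficient equals the top divided difference p[-4,-1,2,3].
p[-4,-1] = (8 - (-1)) / (-1 - (-4)) = 3
p[-1,2] = (2 - 8) / (2 - (-1)) = -2
p[2,3] = (-8 - 2) / (3 - 2) = -10
p[-4,-1,2] = (-2 - 3) / (2 - (-4)) = -5/6
p[-1,2,3] = (-10 - (-2)) / (3 - (-1)) = -2
p[-4,-1,2,3] = (-2 - (-5/6)) / (3 - (-4)) = -1/6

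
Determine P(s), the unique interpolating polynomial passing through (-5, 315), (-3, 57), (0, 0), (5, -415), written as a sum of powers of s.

L_0(s) = (s + 3)s(s - 5) / [-100] = -(1/100)s^3 + (1/50)s^2 + (3/20)s
L_1(s) = (s + 5)s(s - 5) / [48] = (1/48)s^3 - (25/48)s
L_2(s) = (s + 5)(s + 3)(s - 5) / [-75] = -(1/75)s^3 - (1/25)s^2 + (1/3)s + 1
L_3(s) = (s + 5)(s + 3)s / [400] = (1/400)s^3 + (1/50)s^2 + (3/80)s
P(s) = 315·L_0 + 57·L_1 + 0·L_2 + (-415)·L_3
  315·L_0(s) = -(63/20)s^3 + (63/10)s^2 + (189/4)s
  57·L_1(s) = (19/16)s^3 - (475/16)s
  0·L_2(s) = 0
  (-415)·L_3(s) = -(83/80)s^3 - (83/10)s^2 - (249/16)s
Adding term by term: -3s^3 - 2s^2 + 2s

P(s) = -3s^3 - 2s^2 + 2s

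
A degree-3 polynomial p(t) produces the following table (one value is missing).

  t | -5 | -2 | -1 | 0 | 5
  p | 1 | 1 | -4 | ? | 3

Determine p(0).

The 4 known values determine p uniquely (degree ≤ 3).
Evaluate each Lagrange basis at t = 0:
L_0(0) = (2)·(1)·(-5)/[(-3)·(-4)·(-10)] = 1/12
L_1(0) = (5)·(1)·(-5)/[(3)·(-1)·(-7)] = -25/21
L_2(0) = (5)·(2)·(-5)/[(4)·(1)·(-6)] = 25/12
L_3(0) = (5)·(2)·(1)/[(10)·(7)·(6)] = 1/42
Sum: 1·(1/12) + 1·(-25/21) + (-4)·(25/12) + 3·(1/42) = -787/84

-787/84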